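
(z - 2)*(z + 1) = z^2 - z - 2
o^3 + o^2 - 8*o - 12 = (o - 3)*(o + 2)^2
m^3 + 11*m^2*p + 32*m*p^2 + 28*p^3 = (m + 2*p)^2*(m + 7*p)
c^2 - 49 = (c - 7)*(c + 7)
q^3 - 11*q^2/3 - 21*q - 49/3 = (q - 7)*(q + 1)*(q + 7/3)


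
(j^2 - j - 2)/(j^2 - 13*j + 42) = (j^2 - j - 2)/(j^2 - 13*j + 42)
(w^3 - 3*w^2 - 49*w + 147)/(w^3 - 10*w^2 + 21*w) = (w + 7)/w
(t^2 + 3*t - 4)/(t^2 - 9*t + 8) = (t + 4)/(t - 8)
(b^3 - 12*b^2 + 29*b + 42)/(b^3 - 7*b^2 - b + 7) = (b - 6)/(b - 1)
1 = 1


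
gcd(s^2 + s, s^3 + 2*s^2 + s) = s^2 + s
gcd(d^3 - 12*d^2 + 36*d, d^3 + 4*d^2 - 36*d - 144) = d - 6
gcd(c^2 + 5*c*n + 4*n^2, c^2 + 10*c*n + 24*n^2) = c + 4*n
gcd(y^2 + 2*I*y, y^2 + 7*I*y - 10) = y + 2*I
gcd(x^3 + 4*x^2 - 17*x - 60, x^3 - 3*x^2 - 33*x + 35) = x + 5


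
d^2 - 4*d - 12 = (d - 6)*(d + 2)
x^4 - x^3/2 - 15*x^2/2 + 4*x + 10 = (x - 2)^2*(x + 1)*(x + 5/2)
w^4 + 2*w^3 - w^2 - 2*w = w*(w - 1)*(w + 1)*(w + 2)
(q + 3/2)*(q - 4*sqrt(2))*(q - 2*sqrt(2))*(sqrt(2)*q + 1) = sqrt(2)*q^4 - 11*q^3 + 3*sqrt(2)*q^3/2 - 33*q^2/2 + 10*sqrt(2)*q^2 + 16*q + 15*sqrt(2)*q + 24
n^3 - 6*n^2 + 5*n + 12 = (n - 4)*(n - 3)*(n + 1)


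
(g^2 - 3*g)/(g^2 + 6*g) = (g - 3)/(g + 6)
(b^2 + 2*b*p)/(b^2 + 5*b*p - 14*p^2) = b*(b + 2*p)/(b^2 + 5*b*p - 14*p^2)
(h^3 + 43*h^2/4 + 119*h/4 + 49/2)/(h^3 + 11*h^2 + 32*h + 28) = (h + 7/4)/(h + 2)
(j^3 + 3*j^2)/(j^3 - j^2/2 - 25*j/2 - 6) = 2*j^2/(2*j^2 - 7*j - 4)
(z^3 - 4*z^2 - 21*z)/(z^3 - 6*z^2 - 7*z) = (z + 3)/(z + 1)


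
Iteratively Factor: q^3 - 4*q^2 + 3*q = (q - 3)*(q^2 - q) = q*(q - 3)*(q - 1)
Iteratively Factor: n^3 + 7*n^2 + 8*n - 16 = (n - 1)*(n^2 + 8*n + 16) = (n - 1)*(n + 4)*(n + 4)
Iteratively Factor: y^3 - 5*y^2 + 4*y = (y - 4)*(y^2 - y) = y*(y - 4)*(y - 1)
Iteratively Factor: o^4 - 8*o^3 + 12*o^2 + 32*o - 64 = (o - 2)*(o^3 - 6*o^2 + 32) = (o - 4)*(o - 2)*(o^2 - 2*o - 8) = (o - 4)*(o - 2)*(o + 2)*(o - 4)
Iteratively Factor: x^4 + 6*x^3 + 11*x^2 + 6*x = (x)*(x^3 + 6*x^2 + 11*x + 6) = x*(x + 3)*(x^2 + 3*x + 2) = x*(x + 2)*(x + 3)*(x + 1)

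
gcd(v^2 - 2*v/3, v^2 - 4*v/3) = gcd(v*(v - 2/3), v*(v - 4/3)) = v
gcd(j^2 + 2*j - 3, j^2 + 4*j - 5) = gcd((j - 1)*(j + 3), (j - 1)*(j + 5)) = j - 1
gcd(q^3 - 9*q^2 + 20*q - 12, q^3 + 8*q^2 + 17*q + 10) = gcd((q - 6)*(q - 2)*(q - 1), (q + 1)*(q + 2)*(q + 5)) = 1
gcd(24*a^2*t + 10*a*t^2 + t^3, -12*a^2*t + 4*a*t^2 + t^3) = 6*a*t + t^2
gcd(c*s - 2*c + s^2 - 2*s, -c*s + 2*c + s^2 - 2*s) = s - 2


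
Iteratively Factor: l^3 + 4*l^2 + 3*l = (l + 1)*(l^2 + 3*l) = l*(l + 1)*(l + 3)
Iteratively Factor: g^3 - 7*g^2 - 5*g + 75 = (g - 5)*(g^2 - 2*g - 15) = (g - 5)*(g + 3)*(g - 5)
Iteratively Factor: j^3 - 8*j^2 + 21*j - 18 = (j - 3)*(j^2 - 5*j + 6) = (j - 3)^2*(j - 2)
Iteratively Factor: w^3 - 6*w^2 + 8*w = (w - 4)*(w^2 - 2*w) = (w - 4)*(w - 2)*(w)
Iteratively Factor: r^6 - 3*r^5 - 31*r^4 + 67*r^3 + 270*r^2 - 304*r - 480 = (r + 3)*(r^5 - 6*r^4 - 13*r^3 + 106*r^2 - 48*r - 160) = (r - 5)*(r + 3)*(r^4 - r^3 - 18*r^2 + 16*r + 32) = (r - 5)*(r - 4)*(r + 3)*(r^3 + 3*r^2 - 6*r - 8) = (r - 5)*(r - 4)*(r + 3)*(r + 4)*(r^2 - r - 2) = (r - 5)*(r - 4)*(r + 1)*(r + 3)*(r + 4)*(r - 2)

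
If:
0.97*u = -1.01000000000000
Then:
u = -1.04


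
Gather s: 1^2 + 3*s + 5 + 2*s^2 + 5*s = 2*s^2 + 8*s + 6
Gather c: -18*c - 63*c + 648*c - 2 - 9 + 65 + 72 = 567*c + 126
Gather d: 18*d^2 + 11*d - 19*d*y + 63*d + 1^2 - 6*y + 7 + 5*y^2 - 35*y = 18*d^2 + d*(74 - 19*y) + 5*y^2 - 41*y + 8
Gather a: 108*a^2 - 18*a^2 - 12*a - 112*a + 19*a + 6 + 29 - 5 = 90*a^2 - 105*a + 30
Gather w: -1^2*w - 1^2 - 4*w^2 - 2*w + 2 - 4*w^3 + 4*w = -4*w^3 - 4*w^2 + w + 1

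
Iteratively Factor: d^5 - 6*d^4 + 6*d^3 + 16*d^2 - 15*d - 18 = (d + 1)*(d^4 - 7*d^3 + 13*d^2 + 3*d - 18) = (d + 1)^2*(d^3 - 8*d^2 + 21*d - 18) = (d - 3)*(d + 1)^2*(d^2 - 5*d + 6) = (d - 3)*(d - 2)*(d + 1)^2*(d - 3)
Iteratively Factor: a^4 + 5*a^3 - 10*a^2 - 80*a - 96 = (a - 4)*(a^3 + 9*a^2 + 26*a + 24) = (a - 4)*(a + 4)*(a^2 + 5*a + 6) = (a - 4)*(a + 3)*(a + 4)*(a + 2)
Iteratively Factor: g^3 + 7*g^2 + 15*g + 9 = (g + 3)*(g^2 + 4*g + 3) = (g + 3)^2*(g + 1)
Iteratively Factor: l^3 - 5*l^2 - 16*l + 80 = (l - 5)*(l^2 - 16) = (l - 5)*(l + 4)*(l - 4)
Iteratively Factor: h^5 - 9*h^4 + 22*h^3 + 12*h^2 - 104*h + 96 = (h - 3)*(h^4 - 6*h^3 + 4*h^2 + 24*h - 32) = (h - 3)*(h - 2)*(h^3 - 4*h^2 - 4*h + 16) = (h - 3)*(h - 2)*(h + 2)*(h^2 - 6*h + 8) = (h - 4)*(h - 3)*(h - 2)*(h + 2)*(h - 2)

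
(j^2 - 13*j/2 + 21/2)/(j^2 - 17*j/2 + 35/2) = (j - 3)/(j - 5)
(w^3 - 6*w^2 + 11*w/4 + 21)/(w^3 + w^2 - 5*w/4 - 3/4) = (2*w^2 - 15*w + 28)/(2*w^2 - w - 1)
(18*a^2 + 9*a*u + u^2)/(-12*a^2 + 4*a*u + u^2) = (3*a + u)/(-2*a + u)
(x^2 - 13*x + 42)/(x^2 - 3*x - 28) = (x - 6)/(x + 4)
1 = 1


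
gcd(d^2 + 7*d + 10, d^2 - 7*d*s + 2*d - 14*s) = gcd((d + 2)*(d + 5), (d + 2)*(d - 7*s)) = d + 2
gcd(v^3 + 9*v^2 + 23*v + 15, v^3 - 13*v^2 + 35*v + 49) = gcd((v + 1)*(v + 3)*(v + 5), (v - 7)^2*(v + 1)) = v + 1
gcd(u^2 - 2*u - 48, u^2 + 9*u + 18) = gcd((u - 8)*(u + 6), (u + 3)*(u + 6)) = u + 6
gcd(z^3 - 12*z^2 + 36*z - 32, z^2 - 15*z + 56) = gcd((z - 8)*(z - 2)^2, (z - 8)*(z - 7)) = z - 8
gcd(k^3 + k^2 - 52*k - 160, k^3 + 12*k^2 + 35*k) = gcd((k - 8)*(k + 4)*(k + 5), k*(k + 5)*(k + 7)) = k + 5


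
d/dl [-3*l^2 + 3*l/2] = 3/2 - 6*l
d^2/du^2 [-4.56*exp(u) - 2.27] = -4.56*exp(u)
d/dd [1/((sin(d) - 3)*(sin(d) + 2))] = (-sin(2*d) + cos(d))/((sin(d) - 3)^2*(sin(d) + 2)^2)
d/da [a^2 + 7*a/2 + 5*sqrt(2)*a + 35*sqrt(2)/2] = 2*a + 7/2 + 5*sqrt(2)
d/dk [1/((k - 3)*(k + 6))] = (-2*k - 3)/(k^4 + 6*k^3 - 27*k^2 - 108*k + 324)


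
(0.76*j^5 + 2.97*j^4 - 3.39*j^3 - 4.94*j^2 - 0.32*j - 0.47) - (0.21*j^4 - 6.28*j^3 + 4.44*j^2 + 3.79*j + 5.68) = 0.76*j^5 + 2.76*j^4 + 2.89*j^3 - 9.38*j^2 - 4.11*j - 6.15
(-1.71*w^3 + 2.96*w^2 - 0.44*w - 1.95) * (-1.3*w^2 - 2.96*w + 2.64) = 2.223*w^5 + 1.2136*w^4 - 12.704*w^3 + 11.6518*w^2 + 4.6104*w - 5.148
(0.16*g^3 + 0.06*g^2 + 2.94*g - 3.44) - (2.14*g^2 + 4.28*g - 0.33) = 0.16*g^3 - 2.08*g^2 - 1.34*g - 3.11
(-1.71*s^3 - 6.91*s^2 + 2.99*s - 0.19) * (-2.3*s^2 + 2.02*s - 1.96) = 3.933*s^5 + 12.4388*s^4 - 17.4836*s^3 + 20.0204*s^2 - 6.2442*s + 0.3724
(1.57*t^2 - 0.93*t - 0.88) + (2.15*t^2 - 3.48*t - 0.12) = 3.72*t^2 - 4.41*t - 1.0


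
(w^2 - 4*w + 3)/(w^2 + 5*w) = (w^2 - 4*w + 3)/(w*(w + 5))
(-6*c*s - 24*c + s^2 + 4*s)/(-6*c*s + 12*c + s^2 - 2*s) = (s + 4)/(s - 2)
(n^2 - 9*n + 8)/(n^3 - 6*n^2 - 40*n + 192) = (n - 1)/(n^2 + 2*n - 24)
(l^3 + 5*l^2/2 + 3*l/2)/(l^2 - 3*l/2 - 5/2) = l*(2*l + 3)/(2*l - 5)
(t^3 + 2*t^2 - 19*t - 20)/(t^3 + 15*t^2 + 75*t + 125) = (t^2 - 3*t - 4)/(t^2 + 10*t + 25)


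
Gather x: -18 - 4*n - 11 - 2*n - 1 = -6*n - 30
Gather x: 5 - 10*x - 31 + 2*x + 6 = -8*x - 20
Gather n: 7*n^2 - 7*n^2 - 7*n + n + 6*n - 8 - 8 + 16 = 0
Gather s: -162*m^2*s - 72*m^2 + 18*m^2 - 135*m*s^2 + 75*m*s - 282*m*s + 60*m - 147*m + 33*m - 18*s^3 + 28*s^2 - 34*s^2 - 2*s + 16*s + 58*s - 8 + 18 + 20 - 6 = -54*m^2 - 54*m - 18*s^3 + s^2*(-135*m - 6) + s*(-162*m^2 - 207*m + 72) + 24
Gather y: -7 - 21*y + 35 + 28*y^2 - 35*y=28*y^2 - 56*y + 28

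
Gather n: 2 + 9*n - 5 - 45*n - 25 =-36*n - 28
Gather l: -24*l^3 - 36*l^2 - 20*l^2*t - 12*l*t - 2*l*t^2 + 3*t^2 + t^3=-24*l^3 + l^2*(-20*t - 36) + l*(-2*t^2 - 12*t) + t^3 + 3*t^2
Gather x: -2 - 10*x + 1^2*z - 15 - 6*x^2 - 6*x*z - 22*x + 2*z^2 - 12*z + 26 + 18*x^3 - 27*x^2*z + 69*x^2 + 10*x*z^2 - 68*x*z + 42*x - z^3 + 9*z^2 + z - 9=18*x^3 + x^2*(63 - 27*z) + x*(10*z^2 - 74*z + 10) - z^3 + 11*z^2 - 10*z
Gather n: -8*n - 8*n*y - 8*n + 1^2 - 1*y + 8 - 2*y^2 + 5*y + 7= n*(-8*y - 16) - 2*y^2 + 4*y + 16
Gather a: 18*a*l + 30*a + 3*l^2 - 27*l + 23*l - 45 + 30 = a*(18*l + 30) + 3*l^2 - 4*l - 15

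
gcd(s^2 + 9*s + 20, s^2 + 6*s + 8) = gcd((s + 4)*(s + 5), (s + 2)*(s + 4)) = s + 4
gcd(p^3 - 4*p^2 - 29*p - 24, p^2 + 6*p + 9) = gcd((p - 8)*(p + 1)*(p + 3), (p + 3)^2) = p + 3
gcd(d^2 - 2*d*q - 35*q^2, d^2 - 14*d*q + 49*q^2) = -d + 7*q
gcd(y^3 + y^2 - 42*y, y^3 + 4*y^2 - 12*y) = y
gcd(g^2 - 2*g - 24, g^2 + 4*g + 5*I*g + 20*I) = g + 4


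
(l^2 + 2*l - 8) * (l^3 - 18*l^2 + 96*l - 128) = l^5 - 16*l^4 + 52*l^3 + 208*l^2 - 1024*l + 1024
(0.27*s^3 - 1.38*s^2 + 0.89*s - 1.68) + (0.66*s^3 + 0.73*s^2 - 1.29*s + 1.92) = 0.93*s^3 - 0.65*s^2 - 0.4*s + 0.24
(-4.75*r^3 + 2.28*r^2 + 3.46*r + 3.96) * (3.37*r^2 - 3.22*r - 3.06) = -16.0075*r^5 + 22.9786*r^4 + 18.8536*r^3 - 4.7728*r^2 - 23.3388*r - 12.1176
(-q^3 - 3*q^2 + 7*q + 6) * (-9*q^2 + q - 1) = 9*q^5 + 26*q^4 - 65*q^3 - 44*q^2 - q - 6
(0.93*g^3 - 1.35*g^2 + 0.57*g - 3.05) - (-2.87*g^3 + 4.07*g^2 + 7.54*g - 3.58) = 3.8*g^3 - 5.42*g^2 - 6.97*g + 0.53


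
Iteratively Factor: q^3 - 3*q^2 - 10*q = (q - 5)*(q^2 + 2*q) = (q - 5)*(q + 2)*(q)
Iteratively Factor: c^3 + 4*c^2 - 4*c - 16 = (c + 4)*(c^2 - 4) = (c - 2)*(c + 4)*(c + 2)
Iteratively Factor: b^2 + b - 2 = (b + 2)*(b - 1)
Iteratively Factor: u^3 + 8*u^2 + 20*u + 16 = (u + 2)*(u^2 + 6*u + 8) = (u + 2)^2*(u + 4)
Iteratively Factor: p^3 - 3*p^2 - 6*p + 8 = (p - 1)*(p^2 - 2*p - 8) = (p - 1)*(p + 2)*(p - 4)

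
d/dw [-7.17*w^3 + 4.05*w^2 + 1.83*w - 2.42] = -21.51*w^2 + 8.1*w + 1.83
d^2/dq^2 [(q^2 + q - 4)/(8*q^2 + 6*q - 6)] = 2*(2*q^3 - 78*q^2 - 54*q - 33)/(64*q^6 + 144*q^5 - 36*q^4 - 189*q^3 + 27*q^2 + 81*q - 27)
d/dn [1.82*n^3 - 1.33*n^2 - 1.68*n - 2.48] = 5.46*n^2 - 2.66*n - 1.68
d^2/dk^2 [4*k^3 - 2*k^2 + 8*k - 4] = 24*k - 4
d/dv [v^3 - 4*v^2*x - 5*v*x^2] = 3*v^2 - 8*v*x - 5*x^2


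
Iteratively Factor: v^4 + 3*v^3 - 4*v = (v + 2)*(v^3 + v^2 - 2*v) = v*(v + 2)*(v^2 + v - 2) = v*(v + 2)^2*(v - 1)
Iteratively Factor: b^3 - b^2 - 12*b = (b - 4)*(b^2 + 3*b) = b*(b - 4)*(b + 3)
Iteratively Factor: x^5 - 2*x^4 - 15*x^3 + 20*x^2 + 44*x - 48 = (x - 2)*(x^4 - 15*x^2 - 10*x + 24) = (x - 2)*(x + 2)*(x^3 - 2*x^2 - 11*x + 12) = (x - 2)*(x - 1)*(x + 2)*(x^2 - x - 12) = (x - 4)*(x - 2)*(x - 1)*(x + 2)*(x + 3)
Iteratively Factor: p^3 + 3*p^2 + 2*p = (p)*(p^2 + 3*p + 2) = p*(p + 1)*(p + 2)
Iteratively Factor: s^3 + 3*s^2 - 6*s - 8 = (s - 2)*(s^2 + 5*s + 4) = (s - 2)*(s + 4)*(s + 1)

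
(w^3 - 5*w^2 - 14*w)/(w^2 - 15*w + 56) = w*(w + 2)/(w - 8)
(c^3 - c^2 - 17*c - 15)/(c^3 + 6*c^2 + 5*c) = (c^2 - 2*c - 15)/(c*(c + 5))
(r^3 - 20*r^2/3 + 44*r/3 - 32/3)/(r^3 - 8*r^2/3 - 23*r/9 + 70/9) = 3*(3*r^2 - 14*r + 16)/(9*r^2 - 6*r - 35)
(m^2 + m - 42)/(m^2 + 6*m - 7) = (m - 6)/(m - 1)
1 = 1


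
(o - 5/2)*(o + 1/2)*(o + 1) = o^3 - o^2 - 13*o/4 - 5/4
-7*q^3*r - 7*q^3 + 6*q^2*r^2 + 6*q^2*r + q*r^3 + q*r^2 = (-q + r)*(7*q + r)*(q*r + q)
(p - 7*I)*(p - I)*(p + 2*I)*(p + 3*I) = p^4 - 3*I*p^3 + 27*p^2 + 13*I*p + 42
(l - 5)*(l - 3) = l^2 - 8*l + 15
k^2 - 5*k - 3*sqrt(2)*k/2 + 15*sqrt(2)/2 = (k - 5)*(k - 3*sqrt(2)/2)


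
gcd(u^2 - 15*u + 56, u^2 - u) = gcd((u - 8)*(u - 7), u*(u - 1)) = 1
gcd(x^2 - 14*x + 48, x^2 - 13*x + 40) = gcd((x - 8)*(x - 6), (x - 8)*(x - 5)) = x - 8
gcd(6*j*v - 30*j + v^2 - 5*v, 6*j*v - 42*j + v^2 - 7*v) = 6*j + v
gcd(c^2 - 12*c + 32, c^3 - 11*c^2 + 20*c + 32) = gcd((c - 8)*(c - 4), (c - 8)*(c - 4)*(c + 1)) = c^2 - 12*c + 32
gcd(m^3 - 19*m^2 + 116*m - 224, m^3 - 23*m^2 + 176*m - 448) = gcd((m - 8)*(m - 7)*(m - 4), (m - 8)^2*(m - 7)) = m^2 - 15*m + 56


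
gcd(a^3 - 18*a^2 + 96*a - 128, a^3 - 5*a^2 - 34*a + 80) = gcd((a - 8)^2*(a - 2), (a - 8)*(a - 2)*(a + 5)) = a^2 - 10*a + 16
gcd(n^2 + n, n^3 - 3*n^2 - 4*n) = n^2 + n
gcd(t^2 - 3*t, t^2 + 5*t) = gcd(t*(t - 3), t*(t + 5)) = t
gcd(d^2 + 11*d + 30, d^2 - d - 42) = d + 6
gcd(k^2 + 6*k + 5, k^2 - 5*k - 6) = k + 1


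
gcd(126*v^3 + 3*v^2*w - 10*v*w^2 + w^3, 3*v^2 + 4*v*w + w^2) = 3*v + w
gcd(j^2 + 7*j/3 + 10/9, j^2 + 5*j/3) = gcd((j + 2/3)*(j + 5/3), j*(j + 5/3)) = j + 5/3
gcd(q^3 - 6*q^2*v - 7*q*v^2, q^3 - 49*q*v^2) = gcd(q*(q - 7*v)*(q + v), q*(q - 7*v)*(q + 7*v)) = q^2 - 7*q*v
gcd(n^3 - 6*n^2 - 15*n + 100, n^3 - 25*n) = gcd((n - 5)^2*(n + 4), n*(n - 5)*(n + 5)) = n - 5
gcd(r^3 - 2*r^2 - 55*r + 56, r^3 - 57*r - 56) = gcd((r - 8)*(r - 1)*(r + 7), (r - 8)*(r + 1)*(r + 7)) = r^2 - r - 56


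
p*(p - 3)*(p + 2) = p^3 - p^2 - 6*p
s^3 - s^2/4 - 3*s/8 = s*(s - 3/4)*(s + 1/2)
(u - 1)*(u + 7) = u^2 + 6*u - 7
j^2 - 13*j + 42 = (j - 7)*(j - 6)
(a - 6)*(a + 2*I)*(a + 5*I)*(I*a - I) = I*a^4 - 7*a^3 - 7*I*a^3 + 49*a^2 - 4*I*a^2 - 42*a + 70*I*a - 60*I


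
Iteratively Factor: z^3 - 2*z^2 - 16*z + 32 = (z - 2)*(z^2 - 16) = (z - 4)*(z - 2)*(z + 4)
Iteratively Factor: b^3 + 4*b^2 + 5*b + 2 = (b + 1)*(b^2 + 3*b + 2) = (b + 1)*(b + 2)*(b + 1)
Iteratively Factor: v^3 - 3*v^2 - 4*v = (v - 4)*(v^2 + v) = (v - 4)*(v + 1)*(v)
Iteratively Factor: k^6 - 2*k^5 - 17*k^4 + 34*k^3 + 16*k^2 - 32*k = (k - 2)*(k^5 - 17*k^3 + 16*k) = k*(k - 2)*(k^4 - 17*k^2 + 16) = k*(k - 2)*(k - 1)*(k^3 + k^2 - 16*k - 16) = k*(k - 2)*(k - 1)*(k + 1)*(k^2 - 16) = k*(k - 2)*(k - 1)*(k + 1)*(k + 4)*(k - 4)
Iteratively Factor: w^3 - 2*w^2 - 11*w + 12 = (w - 4)*(w^2 + 2*w - 3) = (w - 4)*(w - 1)*(w + 3)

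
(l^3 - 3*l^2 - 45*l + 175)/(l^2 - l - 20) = (l^2 + 2*l - 35)/(l + 4)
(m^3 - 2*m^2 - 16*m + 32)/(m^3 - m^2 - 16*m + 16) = (m - 2)/(m - 1)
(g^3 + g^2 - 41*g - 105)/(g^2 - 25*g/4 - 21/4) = 4*(g^2 + 8*g + 15)/(4*g + 3)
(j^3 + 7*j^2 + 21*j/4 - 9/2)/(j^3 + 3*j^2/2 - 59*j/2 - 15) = (4*j^2 + 4*j - 3)/(2*(2*j^2 - 9*j - 5))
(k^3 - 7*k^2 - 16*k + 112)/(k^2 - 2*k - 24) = (k^2 - 11*k + 28)/(k - 6)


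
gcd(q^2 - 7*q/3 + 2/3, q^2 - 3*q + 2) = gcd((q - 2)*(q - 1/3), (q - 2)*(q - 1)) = q - 2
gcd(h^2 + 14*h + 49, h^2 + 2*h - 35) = h + 7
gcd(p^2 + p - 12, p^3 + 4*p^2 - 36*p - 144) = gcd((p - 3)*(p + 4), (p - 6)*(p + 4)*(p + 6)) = p + 4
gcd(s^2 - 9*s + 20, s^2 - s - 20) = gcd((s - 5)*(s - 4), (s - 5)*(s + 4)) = s - 5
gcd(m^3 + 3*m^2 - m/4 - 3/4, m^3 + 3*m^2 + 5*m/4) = m + 1/2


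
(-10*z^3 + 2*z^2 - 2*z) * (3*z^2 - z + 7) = -30*z^5 + 16*z^4 - 78*z^3 + 16*z^2 - 14*z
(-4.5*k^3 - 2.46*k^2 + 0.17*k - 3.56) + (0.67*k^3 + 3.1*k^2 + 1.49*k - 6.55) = -3.83*k^3 + 0.64*k^2 + 1.66*k - 10.11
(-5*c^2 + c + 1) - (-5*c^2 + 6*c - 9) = 10 - 5*c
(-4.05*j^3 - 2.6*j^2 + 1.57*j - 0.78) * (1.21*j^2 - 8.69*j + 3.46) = -4.9005*j^5 + 32.0485*j^4 + 10.4807*j^3 - 23.5831*j^2 + 12.2104*j - 2.6988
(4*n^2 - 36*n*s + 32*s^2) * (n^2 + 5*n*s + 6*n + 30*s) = 4*n^4 - 16*n^3*s + 24*n^3 - 148*n^2*s^2 - 96*n^2*s + 160*n*s^3 - 888*n*s^2 + 960*s^3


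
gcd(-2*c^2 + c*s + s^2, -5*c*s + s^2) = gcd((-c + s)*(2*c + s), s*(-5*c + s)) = 1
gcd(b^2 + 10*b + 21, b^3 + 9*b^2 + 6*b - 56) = b + 7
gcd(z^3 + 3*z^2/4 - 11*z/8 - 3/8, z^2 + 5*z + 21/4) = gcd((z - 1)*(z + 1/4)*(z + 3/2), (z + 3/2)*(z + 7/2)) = z + 3/2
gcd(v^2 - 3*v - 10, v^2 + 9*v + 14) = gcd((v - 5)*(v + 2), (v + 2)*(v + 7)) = v + 2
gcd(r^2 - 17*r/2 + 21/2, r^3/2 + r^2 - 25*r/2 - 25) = 1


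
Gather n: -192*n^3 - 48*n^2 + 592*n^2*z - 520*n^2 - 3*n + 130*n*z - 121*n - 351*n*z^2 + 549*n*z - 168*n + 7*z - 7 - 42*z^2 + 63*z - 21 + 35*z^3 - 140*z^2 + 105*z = -192*n^3 + n^2*(592*z - 568) + n*(-351*z^2 + 679*z - 292) + 35*z^3 - 182*z^2 + 175*z - 28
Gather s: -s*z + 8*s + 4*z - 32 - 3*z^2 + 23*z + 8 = s*(8 - z) - 3*z^2 + 27*z - 24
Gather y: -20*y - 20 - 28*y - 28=-48*y - 48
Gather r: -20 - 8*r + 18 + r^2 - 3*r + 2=r^2 - 11*r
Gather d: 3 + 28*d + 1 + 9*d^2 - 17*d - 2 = 9*d^2 + 11*d + 2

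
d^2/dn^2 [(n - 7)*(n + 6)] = 2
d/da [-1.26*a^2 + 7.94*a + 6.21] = 7.94 - 2.52*a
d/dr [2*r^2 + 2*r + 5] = 4*r + 2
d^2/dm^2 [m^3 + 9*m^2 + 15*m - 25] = 6*m + 18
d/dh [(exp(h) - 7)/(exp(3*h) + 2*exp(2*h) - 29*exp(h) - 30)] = (-(exp(h) - 7)*(3*exp(2*h) + 4*exp(h) - 29) + exp(3*h) + 2*exp(2*h) - 29*exp(h) - 30)*exp(h)/(exp(3*h) + 2*exp(2*h) - 29*exp(h) - 30)^2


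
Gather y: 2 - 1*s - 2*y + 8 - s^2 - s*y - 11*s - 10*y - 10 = -s^2 - 12*s + y*(-s - 12)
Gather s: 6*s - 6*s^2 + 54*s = -6*s^2 + 60*s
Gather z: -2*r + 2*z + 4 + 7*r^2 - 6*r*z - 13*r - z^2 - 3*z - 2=7*r^2 - 15*r - z^2 + z*(-6*r - 1) + 2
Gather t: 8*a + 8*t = 8*a + 8*t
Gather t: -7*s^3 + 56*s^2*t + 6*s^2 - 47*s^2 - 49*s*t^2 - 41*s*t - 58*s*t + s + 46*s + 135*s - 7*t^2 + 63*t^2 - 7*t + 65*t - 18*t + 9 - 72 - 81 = -7*s^3 - 41*s^2 + 182*s + t^2*(56 - 49*s) + t*(56*s^2 - 99*s + 40) - 144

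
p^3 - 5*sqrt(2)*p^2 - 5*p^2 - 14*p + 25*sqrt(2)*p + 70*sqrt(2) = (p - 7)*(p + 2)*(p - 5*sqrt(2))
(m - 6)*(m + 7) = m^2 + m - 42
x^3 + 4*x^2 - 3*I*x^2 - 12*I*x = x*(x + 4)*(x - 3*I)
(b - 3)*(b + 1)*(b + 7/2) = b^3 + 3*b^2/2 - 10*b - 21/2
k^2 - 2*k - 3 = (k - 3)*(k + 1)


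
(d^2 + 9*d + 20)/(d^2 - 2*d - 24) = (d + 5)/(d - 6)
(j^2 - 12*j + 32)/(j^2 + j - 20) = (j - 8)/(j + 5)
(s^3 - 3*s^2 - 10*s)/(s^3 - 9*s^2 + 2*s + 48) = s*(s - 5)/(s^2 - 11*s + 24)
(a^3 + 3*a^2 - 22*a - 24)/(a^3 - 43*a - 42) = (a - 4)/(a - 7)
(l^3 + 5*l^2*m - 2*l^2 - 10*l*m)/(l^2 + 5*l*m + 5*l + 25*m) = l*(l - 2)/(l + 5)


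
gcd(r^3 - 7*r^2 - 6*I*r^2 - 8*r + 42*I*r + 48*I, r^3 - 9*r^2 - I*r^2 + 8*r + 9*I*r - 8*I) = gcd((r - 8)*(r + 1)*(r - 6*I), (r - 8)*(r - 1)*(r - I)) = r - 8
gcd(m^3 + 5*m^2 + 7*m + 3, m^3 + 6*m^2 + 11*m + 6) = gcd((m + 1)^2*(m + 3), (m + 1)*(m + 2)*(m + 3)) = m^2 + 4*m + 3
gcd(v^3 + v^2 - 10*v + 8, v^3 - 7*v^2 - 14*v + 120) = v + 4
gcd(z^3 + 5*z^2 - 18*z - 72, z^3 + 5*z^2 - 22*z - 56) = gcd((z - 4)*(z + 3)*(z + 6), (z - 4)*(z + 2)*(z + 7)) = z - 4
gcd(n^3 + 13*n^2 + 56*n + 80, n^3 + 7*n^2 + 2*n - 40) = n^2 + 9*n + 20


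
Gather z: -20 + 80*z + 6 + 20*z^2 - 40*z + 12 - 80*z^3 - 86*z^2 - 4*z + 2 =-80*z^3 - 66*z^2 + 36*z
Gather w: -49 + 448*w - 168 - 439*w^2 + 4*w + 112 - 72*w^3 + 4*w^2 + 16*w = -72*w^3 - 435*w^2 + 468*w - 105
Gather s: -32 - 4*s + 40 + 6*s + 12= 2*s + 20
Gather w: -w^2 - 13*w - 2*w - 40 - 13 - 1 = -w^2 - 15*w - 54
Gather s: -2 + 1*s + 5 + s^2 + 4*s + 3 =s^2 + 5*s + 6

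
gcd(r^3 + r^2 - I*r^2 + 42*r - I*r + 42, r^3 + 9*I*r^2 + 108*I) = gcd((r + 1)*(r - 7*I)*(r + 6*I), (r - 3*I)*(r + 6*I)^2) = r + 6*I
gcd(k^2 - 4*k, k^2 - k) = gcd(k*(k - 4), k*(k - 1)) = k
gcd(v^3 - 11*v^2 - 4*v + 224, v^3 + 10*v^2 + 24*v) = v + 4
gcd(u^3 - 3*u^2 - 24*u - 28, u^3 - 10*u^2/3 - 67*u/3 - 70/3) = u^2 - 5*u - 14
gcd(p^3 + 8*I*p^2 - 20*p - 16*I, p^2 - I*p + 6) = p + 2*I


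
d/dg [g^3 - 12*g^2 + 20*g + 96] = 3*g^2 - 24*g + 20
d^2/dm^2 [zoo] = 0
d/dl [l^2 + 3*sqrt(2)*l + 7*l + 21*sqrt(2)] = 2*l + 3*sqrt(2) + 7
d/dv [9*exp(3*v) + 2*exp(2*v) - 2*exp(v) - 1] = (27*exp(2*v) + 4*exp(v) - 2)*exp(v)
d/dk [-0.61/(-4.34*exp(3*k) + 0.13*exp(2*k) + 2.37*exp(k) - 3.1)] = (-7.9422*exp(2*k) + 0.1586*exp(k) + 1.4457)*exp(k)/(4.34*exp(3*k) - 0.13*exp(2*k) - 2.37*exp(k) + 3.1)^2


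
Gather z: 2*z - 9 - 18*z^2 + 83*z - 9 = -18*z^2 + 85*z - 18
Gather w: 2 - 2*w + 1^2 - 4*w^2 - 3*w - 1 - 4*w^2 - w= -8*w^2 - 6*w + 2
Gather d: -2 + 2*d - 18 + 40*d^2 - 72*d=40*d^2 - 70*d - 20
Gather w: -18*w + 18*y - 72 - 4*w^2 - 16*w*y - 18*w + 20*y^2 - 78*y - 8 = -4*w^2 + w*(-16*y - 36) + 20*y^2 - 60*y - 80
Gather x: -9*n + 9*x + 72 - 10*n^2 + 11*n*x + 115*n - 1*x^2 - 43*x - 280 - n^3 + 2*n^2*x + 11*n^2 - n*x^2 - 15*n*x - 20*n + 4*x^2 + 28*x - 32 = -n^3 + n^2 + 86*n + x^2*(3 - n) + x*(2*n^2 - 4*n - 6) - 240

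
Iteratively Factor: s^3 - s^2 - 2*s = (s)*(s^2 - s - 2) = s*(s - 2)*(s + 1)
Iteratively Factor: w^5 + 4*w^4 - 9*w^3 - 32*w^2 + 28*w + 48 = (w - 2)*(w^4 + 6*w^3 + 3*w^2 - 26*w - 24) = (w - 2)^2*(w^3 + 8*w^2 + 19*w + 12) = (w - 2)^2*(w + 4)*(w^2 + 4*w + 3) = (w - 2)^2*(w + 3)*(w + 4)*(w + 1)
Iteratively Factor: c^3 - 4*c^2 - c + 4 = (c - 1)*(c^2 - 3*c - 4) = (c - 1)*(c + 1)*(c - 4)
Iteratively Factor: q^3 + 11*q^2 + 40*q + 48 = (q + 4)*(q^2 + 7*q + 12) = (q + 4)^2*(q + 3)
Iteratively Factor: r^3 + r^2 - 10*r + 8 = (r - 2)*(r^2 + 3*r - 4) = (r - 2)*(r - 1)*(r + 4)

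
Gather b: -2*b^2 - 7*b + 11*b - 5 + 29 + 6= -2*b^2 + 4*b + 30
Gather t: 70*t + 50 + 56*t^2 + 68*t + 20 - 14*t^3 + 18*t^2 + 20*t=-14*t^3 + 74*t^2 + 158*t + 70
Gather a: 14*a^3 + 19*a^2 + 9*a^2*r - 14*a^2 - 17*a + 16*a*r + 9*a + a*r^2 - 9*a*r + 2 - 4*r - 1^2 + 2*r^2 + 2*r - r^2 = 14*a^3 + a^2*(9*r + 5) + a*(r^2 + 7*r - 8) + r^2 - 2*r + 1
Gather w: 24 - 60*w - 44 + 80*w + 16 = 20*w - 4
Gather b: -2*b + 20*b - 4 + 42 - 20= 18*b + 18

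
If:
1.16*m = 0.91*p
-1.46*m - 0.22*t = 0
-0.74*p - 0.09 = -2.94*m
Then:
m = 0.05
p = 0.06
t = -0.30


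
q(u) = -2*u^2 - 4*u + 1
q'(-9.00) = 32.00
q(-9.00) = -125.00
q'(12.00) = -52.00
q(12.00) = -335.00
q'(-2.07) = 4.28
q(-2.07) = 0.71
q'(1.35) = -9.40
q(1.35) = -8.04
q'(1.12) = -8.48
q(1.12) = -5.99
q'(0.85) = -7.40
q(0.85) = -3.84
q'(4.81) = -23.24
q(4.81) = -64.51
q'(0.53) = -6.12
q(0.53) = -1.68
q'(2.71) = -14.84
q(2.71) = -24.53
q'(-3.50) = 10.00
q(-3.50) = -9.50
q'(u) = -4*u - 4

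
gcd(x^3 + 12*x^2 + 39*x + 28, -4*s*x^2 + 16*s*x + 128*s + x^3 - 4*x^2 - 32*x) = x + 4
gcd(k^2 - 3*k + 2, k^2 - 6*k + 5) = k - 1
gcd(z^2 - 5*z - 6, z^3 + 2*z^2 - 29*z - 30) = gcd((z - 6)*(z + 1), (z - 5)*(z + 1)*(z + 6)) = z + 1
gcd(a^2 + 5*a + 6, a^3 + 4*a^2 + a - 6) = a^2 + 5*a + 6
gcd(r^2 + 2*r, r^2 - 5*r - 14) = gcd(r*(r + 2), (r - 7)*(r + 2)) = r + 2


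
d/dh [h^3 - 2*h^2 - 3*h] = 3*h^2 - 4*h - 3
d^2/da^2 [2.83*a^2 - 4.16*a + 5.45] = 5.66000000000000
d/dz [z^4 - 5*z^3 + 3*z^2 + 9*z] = 4*z^3 - 15*z^2 + 6*z + 9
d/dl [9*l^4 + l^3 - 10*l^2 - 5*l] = 36*l^3 + 3*l^2 - 20*l - 5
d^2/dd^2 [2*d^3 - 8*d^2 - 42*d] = 12*d - 16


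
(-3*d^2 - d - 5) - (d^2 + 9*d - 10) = -4*d^2 - 10*d + 5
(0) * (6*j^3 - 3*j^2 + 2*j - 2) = 0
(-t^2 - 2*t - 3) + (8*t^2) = 7*t^2 - 2*t - 3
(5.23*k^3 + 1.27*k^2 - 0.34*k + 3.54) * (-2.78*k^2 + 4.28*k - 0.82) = -14.5394*k^5 + 18.8538*k^4 + 2.0922*k^3 - 12.3378*k^2 + 15.43*k - 2.9028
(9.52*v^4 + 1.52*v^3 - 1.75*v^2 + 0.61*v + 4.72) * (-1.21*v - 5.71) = -11.5192*v^5 - 56.1984*v^4 - 6.5617*v^3 + 9.2544*v^2 - 9.1943*v - 26.9512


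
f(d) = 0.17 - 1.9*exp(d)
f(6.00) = -766.34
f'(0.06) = -2.02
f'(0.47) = -3.04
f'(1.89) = -12.58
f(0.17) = -2.08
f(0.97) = -4.84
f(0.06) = -1.85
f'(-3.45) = -0.06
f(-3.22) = 0.09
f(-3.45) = 0.11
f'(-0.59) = -1.05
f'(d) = -1.9*exp(d)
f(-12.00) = 0.17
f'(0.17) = -2.25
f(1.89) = -12.41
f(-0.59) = -0.88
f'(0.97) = -5.01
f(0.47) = -2.87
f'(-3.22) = -0.08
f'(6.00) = -766.51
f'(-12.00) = 0.00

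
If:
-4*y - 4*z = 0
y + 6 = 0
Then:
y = -6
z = 6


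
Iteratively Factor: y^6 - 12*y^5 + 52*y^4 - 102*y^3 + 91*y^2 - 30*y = (y - 1)*(y^5 - 11*y^4 + 41*y^3 - 61*y^2 + 30*y) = y*(y - 1)*(y^4 - 11*y^3 + 41*y^2 - 61*y + 30) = y*(y - 5)*(y - 1)*(y^3 - 6*y^2 + 11*y - 6) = y*(y - 5)*(y - 3)*(y - 1)*(y^2 - 3*y + 2) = y*(y - 5)*(y - 3)*(y - 1)^2*(y - 2)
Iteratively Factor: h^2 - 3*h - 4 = (h + 1)*(h - 4)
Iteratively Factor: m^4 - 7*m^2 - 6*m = (m - 3)*(m^3 + 3*m^2 + 2*m) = (m - 3)*(m + 1)*(m^2 + 2*m) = (m - 3)*(m + 1)*(m + 2)*(m)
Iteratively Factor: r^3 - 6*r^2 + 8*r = (r - 4)*(r^2 - 2*r) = r*(r - 4)*(r - 2)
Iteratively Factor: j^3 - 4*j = (j - 2)*(j^2 + 2*j) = (j - 2)*(j + 2)*(j)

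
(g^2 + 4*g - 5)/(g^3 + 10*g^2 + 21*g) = (g^2 + 4*g - 5)/(g*(g^2 + 10*g + 21))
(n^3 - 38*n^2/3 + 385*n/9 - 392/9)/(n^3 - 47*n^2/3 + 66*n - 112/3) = (9*n^2 - 42*n + 49)/(3*(3*n^2 - 23*n + 14))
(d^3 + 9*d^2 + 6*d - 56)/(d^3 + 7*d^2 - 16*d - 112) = (d - 2)/(d - 4)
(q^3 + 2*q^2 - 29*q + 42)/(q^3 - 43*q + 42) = (q^2 - 5*q + 6)/(q^2 - 7*q + 6)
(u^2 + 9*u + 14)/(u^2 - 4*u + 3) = (u^2 + 9*u + 14)/(u^2 - 4*u + 3)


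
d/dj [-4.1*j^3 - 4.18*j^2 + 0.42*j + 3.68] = -12.3*j^2 - 8.36*j + 0.42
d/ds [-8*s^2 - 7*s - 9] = -16*s - 7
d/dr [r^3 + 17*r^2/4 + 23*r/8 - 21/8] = 3*r^2 + 17*r/2 + 23/8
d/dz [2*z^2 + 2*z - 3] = 4*z + 2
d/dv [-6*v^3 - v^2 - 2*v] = -18*v^2 - 2*v - 2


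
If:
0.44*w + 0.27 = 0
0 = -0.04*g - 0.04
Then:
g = -1.00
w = -0.61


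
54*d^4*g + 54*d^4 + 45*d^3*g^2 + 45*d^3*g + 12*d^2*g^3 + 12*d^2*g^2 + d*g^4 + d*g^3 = (3*d + g)^2*(6*d + g)*(d*g + d)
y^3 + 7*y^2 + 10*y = y*(y + 2)*(y + 5)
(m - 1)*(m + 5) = m^2 + 4*m - 5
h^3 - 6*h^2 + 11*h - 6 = (h - 3)*(h - 2)*(h - 1)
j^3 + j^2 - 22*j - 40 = (j - 5)*(j + 2)*(j + 4)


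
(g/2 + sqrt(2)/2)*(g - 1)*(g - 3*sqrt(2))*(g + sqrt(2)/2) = g^4/2 - 3*sqrt(2)*g^3/4 - g^3/2 - 4*g^2 + 3*sqrt(2)*g^2/4 - 3*sqrt(2)*g/2 + 4*g + 3*sqrt(2)/2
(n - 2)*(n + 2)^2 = n^3 + 2*n^2 - 4*n - 8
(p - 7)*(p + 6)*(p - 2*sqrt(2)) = p^3 - 2*sqrt(2)*p^2 - p^2 - 42*p + 2*sqrt(2)*p + 84*sqrt(2)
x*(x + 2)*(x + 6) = x^3 + 8*x^2 + 12*x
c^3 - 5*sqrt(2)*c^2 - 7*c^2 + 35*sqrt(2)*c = c*(c - 7)*(c - 5*sqrt(2))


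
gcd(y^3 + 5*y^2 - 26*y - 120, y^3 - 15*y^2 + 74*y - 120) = y - 5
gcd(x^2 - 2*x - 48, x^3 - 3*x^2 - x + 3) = 1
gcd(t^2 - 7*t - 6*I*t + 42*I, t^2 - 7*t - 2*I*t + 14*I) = t - 7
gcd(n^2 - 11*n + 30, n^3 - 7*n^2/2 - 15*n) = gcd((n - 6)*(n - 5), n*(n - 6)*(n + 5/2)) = n - 6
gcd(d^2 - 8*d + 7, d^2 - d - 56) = 1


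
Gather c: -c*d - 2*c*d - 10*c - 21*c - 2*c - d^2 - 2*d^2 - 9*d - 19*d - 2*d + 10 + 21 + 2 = c*(-3*d - 33) - 3*d^2 - 30*d + 33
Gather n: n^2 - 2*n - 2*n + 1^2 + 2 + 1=n^2 - 4*n + 4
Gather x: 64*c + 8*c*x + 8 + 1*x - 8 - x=8*c*x + 64*c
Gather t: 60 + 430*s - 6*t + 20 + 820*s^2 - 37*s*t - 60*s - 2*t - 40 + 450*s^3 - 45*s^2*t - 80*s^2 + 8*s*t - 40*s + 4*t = 450*s^3 + 740*s^2 + 330*s + t*(-45*s^2 - 29*s - 4) + 40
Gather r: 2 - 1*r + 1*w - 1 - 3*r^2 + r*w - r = -3*r^2 + r*(w - 2) + w + 1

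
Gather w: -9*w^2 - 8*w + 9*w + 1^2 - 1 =-9*w^2 + w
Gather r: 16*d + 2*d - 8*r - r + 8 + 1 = 18*d - 9*r + 9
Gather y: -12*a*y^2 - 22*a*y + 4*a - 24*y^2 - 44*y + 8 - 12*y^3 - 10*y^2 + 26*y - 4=4*a - 12*y^3 + y^2*(-12*a - 34) + y*(-22*a - 18) + 4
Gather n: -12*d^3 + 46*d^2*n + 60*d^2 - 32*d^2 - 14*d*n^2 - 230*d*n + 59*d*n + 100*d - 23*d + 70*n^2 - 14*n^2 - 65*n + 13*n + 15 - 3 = -12*d^3 + 28*d^2 + 77*d + n^2*(56 - 14*d) + n*(46*d^2 - 171*d - 52) + 12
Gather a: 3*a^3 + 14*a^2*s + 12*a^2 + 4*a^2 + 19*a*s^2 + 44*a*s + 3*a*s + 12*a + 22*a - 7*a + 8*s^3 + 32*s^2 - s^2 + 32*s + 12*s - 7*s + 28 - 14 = 3*a^3 + a^2*(14*s + 16) + a*(19*s^2 + 47*s + 27) + 8*s^3 + 31*s^2 + 37*s + 14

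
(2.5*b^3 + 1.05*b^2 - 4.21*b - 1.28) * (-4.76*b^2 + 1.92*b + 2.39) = -11.9*b^5 - 0.198*b^4 + 28.0306*b^3 + 0.5191*b^2 - 12.5195*b - 3.0592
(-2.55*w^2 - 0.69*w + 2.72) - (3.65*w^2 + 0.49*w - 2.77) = -6.2*w^2 - 1.18*w + 5.49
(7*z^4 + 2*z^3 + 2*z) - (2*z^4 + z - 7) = 5*z^4 + 2*z^3 + z + 7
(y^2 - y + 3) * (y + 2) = y^3 + y^2 + y + 6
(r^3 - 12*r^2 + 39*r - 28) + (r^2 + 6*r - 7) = r^3 - 11*r^2 + 45*r - 35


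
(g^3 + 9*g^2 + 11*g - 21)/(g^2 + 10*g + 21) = g - 1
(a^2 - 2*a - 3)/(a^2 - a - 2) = (a - 3)/(a - 2)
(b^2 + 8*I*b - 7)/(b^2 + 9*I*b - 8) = (b + 7*I)/(b + 8*I)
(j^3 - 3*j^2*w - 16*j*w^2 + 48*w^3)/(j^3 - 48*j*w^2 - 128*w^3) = (-j^2 + 7*j*w - 12*w^2)/(-j^2 + 4*j*w + 32*w^2)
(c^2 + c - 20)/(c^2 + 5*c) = (c - 4)/c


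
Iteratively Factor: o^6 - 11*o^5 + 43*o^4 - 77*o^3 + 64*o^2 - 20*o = (o - 5)*(o^5 - 6*o^4 + 13*o^3 - 12*o^2 + 4*o) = (o - 5)*(o - 1)*(o^4 - 5*o^3 + 8*o^2 - 4*o) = (o - 5)*(o - 2)*(o - 1)*(o^3 - 3*o^2 + 2*o) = (o - 5)*(o - 2)*(o - 1)^2*(o^2 - 2*o) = (o - 5)*(o - 2)^2*(o - 1)^2*(o)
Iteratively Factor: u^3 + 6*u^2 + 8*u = (u)*(u^2 + 6*u + 8) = u*(u + 4)*(u + 2)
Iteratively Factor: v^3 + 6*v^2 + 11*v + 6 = (v + 3)*(v^2 + 3*v + 2) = (v + 2)*(v + 3)*(v + 1)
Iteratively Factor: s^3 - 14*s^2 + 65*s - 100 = (s - 4)*(s^2 - 10*s + 25) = (s - 5)*(s - 4)*(s - 5)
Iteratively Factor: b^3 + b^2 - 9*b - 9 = (b - 3)*(b^2 + 4*b + 3) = (b - 3)*(b + 3)*(b + 1)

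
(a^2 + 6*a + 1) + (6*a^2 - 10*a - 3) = 7*a^2 - 4*a - 2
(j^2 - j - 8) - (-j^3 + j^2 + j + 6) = j^3 - 2*j - 14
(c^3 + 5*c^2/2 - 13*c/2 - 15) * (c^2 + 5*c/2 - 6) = c^5 + 5*c^4 - 25*c^3/4 - 185*c^2/4 + 3*c/2 + 90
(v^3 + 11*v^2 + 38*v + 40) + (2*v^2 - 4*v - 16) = v^3 + 13*v^2 + 34*v + 24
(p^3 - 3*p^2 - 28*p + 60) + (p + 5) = p^3 - 3*p^2 - 27*p + 65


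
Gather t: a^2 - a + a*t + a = a^2 + a*t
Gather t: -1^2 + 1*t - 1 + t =2*t - 2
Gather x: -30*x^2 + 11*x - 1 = -30*x^2 + 11*x - 1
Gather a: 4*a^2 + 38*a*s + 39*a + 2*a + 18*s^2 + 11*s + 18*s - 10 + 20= 4*a^2 + a*(38*s + 41) + 18*s^2 + 29*s + 10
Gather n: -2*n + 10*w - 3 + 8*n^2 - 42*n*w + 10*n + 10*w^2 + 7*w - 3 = 8*n^2 + n*(8 - 42*w) + 10*w^2 + 17*w - 6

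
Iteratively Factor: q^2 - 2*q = (q - 2)*(q)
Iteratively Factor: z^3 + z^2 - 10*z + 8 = (z + 4)*(z^2 - 3*z + 2) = (z - 1)*(z + 4)*(z - 2)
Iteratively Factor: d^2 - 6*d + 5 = (d - 5)*(d - 1)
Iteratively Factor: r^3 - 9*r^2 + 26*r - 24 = (r - 3)*(r^2 - 6*r + 8) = (r - 3)*(r - 2)*(r - 4)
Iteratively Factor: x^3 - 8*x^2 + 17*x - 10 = (x - 1)*(x^2 - 7*x + 10) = (x - 5)*(x - 1)*(x - 2)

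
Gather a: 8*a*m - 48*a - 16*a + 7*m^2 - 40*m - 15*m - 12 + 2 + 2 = a*(8*m - 64) + 7*m^2 - 55*m - 8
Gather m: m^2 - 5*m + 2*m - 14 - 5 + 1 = m^2 - 3*m - 18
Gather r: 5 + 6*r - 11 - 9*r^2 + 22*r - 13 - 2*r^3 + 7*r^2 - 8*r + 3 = -2*r^3 - 2*r^2 + 20*r - 16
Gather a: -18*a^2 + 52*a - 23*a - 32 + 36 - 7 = -18*a^2 + 29*a - 3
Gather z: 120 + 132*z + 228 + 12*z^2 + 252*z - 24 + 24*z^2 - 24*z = 36*z^2 + 360*z + 324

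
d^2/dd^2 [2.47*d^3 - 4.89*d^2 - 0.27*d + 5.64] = 14.82*d - 9.78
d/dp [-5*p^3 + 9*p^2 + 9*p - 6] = -15*p^2 + 18*p + 9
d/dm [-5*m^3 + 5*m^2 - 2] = 5*m*(2 - 3*m)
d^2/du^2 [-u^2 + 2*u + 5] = -2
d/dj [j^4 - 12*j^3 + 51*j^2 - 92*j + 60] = 4*j^3 - 36*j^2 + 102*j - 92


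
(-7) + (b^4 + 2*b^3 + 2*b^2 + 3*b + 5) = b^4 + 2*b^3 + 2*b^2 + 3*b - 2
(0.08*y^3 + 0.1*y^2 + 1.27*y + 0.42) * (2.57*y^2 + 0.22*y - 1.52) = 0.2056*y^5 + 0.2746*y^4 + 3.1643*y^3 + 1.2068*y^2 - 1.838*y - 0.6384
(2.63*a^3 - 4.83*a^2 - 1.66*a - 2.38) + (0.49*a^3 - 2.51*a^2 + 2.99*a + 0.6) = 3.12*a^3 - 7.34*a^2 + 1.33*a - 1.78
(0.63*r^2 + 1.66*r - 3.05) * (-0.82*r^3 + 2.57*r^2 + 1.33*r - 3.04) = -0.5166*r^5 + 0.2579*r^4 + 7.6051*r^3 - 7.5459*r^2 - 9.1029*r + 9.272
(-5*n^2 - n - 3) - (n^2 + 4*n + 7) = -6*n^2 - 5*n - 10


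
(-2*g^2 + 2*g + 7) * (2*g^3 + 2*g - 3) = -4*g^5 + 4*g^4 + 10*g^3 + 10*g^2 + 8*g - 21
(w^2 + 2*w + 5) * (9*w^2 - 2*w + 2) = 9*w^4 + 16*w^3 + 43*w^2 - 6*w + 10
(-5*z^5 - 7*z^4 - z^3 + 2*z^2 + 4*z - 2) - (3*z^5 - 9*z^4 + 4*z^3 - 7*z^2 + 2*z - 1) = -8*z^5 + 2*z^4 - 5*z^3 + 9*z^2 + 2*z - 1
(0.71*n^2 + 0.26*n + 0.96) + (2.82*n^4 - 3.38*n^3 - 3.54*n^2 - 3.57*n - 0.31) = 2.82*n^4 - 3.38*n^3 - 2.83*n^2 - 3.31*n + 0.65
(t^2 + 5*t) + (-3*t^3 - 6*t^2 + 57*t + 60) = -3*t^3 - 5*t^2 + 62*t + 60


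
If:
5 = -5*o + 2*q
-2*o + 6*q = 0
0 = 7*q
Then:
No Solution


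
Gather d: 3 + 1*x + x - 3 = 2*x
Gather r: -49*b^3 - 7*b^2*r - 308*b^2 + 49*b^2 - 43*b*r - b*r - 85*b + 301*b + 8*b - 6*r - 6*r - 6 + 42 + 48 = -49*b^3 - 259*b^2 + 224*b + r*(-7*b^2 - 44*b - 12) + 84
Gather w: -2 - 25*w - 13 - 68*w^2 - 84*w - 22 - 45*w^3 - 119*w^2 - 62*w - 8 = -45*w^3 - 187*w^2 - 171*w - 45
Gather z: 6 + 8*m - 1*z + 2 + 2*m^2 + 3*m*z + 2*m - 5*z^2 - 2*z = 2*m^2 + 10*m - 5*z^2 + z*(3*m - 3) + 8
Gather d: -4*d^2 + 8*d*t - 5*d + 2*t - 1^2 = -4*d^2 + d*(8*t - 5) + 2*t - 1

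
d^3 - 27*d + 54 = (d - 3)^2*(d + 6)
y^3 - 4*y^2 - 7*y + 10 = (y - 5)*(y - 1)*(y + 2)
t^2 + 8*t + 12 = (t + 2)*(t + 6)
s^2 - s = s*(s - 1)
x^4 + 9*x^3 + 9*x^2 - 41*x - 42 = (x - 2)*(x + 1)*(x + 3)*(x + 7)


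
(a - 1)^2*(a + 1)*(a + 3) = a^4 + 2*a^3 - 4*a^2 - 2*a + 3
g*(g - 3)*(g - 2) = g^3 - 5*g^2 + 6*g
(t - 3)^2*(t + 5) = t^3 - t^2 - 21*t + 45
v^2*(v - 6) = v^3 - 6*v^2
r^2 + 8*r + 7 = (r + 1)*(r + 7)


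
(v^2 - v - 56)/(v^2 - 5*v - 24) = (v + 7)/(v + 3)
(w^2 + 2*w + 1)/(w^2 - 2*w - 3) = (w + 1)/(w - 3)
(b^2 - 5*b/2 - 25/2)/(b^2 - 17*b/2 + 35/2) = (2*b + 5)/(2*b - 7)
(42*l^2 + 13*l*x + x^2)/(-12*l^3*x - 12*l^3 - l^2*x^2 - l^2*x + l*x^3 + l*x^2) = (42*l^2 + 13*l*x + x^2)/(l*(-12*l^2*x - 12*l^2 - l*x^2 - l*x + x^3 + x^2))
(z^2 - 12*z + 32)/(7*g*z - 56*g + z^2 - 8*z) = (z - 4)/(7*g + z)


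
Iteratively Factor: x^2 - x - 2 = (x - 2)*(x + 1)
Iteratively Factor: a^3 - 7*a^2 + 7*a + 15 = (a - 3)*(a^2 - 4*a - 5) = (a - 3)*(a + 1)*(a - 5)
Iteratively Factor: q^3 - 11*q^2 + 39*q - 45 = (q - 5)*(q^2 - 6*q + 9) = (q - 5)*(q - 3)*(q - 3)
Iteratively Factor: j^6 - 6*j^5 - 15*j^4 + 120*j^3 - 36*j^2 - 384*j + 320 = (j - 2)*(j^5 - 4*j^4 - 23*j^3 + 74*j^2 + 112*j - 160) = (j - 2)*(j + 4)*(j^4 - 8*j^3 + 9*j^2 + 38*j - 40) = (j - 4)*(j - 2)*(j + 4)*(j^3 - 4*j^2 - 7*j + 10) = (j - 5)*(j - 4)*(j - 2)*(j + 4)*(j^2 + j - 2) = (j - 5)*(j - 4)*(j - 2)*(j + 2)*(j + 4)*(j - 1)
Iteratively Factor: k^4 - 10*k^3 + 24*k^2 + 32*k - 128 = (k - 4)*(k^3 - 6*k^2 + 32) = (k - 4)^2*(k^2 - 2*k - 8) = (k - 4)^3*(k + 2)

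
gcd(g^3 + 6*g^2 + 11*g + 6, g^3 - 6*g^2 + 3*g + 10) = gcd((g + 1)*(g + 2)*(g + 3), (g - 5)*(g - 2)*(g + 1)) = g + 1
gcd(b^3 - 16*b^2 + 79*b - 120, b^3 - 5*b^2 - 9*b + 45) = b^2 - 8*b + 15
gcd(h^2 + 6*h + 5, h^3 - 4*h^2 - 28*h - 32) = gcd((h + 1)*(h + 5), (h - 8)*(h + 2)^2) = 1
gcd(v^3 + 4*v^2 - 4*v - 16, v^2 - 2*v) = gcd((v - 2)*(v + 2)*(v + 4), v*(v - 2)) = v - 2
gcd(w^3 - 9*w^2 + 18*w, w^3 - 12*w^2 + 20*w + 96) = w - 6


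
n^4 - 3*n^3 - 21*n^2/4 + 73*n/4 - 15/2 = (n - 3)*(n - 2)*(n - 1/2)*(n + 5/2)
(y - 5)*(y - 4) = y^2 - 9*y + 20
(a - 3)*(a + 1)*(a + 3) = a^3 + a^2 - 9*a - 9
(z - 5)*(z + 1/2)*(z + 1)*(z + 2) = z^4 - 3*z^3/2 - 14*z^2 - 33*z/2 - 5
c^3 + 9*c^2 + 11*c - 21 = (c - 1)*(c + 3)*(c + 7)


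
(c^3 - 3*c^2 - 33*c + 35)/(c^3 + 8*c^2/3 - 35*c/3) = 3*(c^2 - 8*c + 7)/(c*(3*c - 7))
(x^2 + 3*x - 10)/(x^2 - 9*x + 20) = (x^2 + 3*x - 10)/(x^2 - 9*x + 20)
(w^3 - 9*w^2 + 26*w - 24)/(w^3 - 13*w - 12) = (w^2 - 5*w + 6)/(w^2 + 4*w + 3)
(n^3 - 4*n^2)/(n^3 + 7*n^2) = (n - 4)/(n + 7)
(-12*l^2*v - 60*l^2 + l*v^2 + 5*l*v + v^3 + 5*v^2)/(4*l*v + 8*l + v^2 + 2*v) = (-3*l*v - 15*l + v^2 + 5*v)/(v + 2)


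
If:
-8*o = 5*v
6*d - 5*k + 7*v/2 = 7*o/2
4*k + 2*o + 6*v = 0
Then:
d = -31*v/16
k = -19*v/16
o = -5*v/8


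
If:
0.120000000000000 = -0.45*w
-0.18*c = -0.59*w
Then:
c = -0.87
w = -0.27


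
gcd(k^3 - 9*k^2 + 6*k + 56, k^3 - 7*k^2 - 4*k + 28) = k^2 - 5*k - 14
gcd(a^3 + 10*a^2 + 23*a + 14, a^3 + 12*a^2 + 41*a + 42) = a^2 + 9*a + 14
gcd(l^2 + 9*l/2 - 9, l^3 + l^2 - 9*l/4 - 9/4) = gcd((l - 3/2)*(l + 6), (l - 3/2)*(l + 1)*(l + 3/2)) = l - 3/2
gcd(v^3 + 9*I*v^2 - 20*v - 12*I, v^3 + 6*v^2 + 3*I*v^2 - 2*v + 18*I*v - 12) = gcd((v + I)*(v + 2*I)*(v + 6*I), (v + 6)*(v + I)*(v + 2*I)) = v^2 + 3*I*v - 2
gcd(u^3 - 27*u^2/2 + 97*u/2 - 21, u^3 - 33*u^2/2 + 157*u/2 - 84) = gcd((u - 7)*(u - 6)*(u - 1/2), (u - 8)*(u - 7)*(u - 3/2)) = u - 7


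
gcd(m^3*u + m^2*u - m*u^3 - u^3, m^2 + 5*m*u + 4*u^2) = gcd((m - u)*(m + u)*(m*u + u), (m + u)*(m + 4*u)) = m + u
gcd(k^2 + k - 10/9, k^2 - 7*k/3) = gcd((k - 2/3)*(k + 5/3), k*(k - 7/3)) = 1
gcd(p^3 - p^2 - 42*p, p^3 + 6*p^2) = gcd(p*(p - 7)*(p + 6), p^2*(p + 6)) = p^2 + 6*p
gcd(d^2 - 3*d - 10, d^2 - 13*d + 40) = d - 5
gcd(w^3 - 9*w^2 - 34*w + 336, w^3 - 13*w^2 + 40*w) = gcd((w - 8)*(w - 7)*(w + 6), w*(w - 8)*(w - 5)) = w - 8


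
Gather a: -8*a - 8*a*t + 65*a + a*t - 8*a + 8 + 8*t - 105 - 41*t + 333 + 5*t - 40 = a*(49 - 7*t) - 28*t + 196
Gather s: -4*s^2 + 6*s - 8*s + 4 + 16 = -4*s^2 - 2*s + 20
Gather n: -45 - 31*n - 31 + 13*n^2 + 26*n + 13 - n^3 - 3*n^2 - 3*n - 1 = -n^3 + 10*n^2 - 8*n - 64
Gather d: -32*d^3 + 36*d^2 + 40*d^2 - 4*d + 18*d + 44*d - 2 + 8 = -32*d^3 + 76*d^2 + 58*d + 6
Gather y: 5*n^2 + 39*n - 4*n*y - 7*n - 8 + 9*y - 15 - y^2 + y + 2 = 5*n^2 + 32*n - y^2 + y*(10 - 4*n) - 21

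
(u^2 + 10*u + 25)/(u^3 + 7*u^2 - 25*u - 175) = (u + 5)/(u^2 + 2*u - 35)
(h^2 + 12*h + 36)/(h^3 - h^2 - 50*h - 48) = (h + 6)/(h^2 - 7*h - 8)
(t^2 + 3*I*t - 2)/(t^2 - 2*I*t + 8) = (t + I)/(t - 4*I)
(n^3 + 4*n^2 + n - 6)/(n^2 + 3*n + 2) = (n^2 + 2*n - 3)/(n + 1)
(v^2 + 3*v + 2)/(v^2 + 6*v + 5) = (v + 2)/(v + 5)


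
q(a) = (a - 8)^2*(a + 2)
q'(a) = (a - 8)^2 + (a + 2)*(2*a - 16) = (a - 8)*(3*a - 4)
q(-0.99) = 81.63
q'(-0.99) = 62.66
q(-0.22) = 120.27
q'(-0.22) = 38.31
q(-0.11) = 124.31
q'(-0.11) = 35.12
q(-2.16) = -16.52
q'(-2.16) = 106.48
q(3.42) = 113.69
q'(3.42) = -28.67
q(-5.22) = -562.75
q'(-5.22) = 259.91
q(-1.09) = 75.19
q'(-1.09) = 66.08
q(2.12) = 142.45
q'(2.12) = -13.88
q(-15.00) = -6877.00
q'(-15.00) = 1127.00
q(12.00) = 224.00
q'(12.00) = 128.00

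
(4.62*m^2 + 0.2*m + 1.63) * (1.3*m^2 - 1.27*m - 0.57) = 6.006*m^4 - 5.6074*m^3 - 0.7684*m^2 - 2.1841*m - 0.9291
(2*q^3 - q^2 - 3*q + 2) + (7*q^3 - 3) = 9*q^3 - q^2 - 3*q - 1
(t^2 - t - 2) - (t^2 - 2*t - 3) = t + 1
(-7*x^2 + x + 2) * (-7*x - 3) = 49*x^3 + 14*x^2 - 17*x - 6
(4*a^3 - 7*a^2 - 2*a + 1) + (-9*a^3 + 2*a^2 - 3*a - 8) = -5*a^3 - 5*a^2 - 5*a - 7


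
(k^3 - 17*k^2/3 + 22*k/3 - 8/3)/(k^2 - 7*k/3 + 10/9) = 3*(k^2 - 5*k + 4)/(3*k - 5)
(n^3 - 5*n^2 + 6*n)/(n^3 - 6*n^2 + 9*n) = (n - 2)/(n - 3)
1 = 1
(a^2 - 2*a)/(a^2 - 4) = a/(a + 2)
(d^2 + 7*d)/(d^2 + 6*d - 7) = d/(d - 1)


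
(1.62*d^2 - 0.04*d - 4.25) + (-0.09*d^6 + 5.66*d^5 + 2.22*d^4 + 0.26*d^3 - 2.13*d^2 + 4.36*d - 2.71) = -0.09*d^6 + 5.66*d^5 + 2.22*d^4 + 0.26*d^3 - 0.51*d^2 + 4.32*d - 6.96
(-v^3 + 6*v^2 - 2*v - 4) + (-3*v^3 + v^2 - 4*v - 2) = -4*v^3 + 7*v^2 - 6*v - 6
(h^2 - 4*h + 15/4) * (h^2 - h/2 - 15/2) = h^4 - 9*h^3/2 - 7*h^2/4 + 225*h/8 - 225/8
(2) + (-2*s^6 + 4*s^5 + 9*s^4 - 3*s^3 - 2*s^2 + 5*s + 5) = -2*s^6 + 4*s^5 + 9*s^4 - 3*s^3 - 2*s^2 + 5*s + 7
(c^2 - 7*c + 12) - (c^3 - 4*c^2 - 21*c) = -c^3 + 5*c^2 + 14*c + 12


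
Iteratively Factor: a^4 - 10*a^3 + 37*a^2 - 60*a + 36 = (a - 3)*(a^3 - 7*a^2 + 16*a - 12) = (a - 3)^2*(a^2 - 4*a + 4) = (a - 3)^2*(a - 2)*(a - 2)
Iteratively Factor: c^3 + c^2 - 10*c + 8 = (c + 4)*(c^2 - 3*c + 2) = (c - 2)*(c + 4)*(c - 1)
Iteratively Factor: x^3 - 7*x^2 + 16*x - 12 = (x - 3)*(x^2 - 4*x + 4) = (x - 3)*(x - 2)*(x - 2)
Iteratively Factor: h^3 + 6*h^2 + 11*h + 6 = (h + 1)*(h^2 + 5*h + 6) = (h + 1)*(h + 3)*(h + 2)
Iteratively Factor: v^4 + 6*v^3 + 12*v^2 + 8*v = (v + 2)*(v^3 + 4*v^2 + 4*v) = (v + 2)^2*(v^2 + 2*v) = (v + 2)^3*(v)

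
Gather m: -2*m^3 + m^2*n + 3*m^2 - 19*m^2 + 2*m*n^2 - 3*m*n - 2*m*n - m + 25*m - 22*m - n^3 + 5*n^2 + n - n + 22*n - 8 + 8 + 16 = -2*m^3 + m^2*(n - 16) + m*(2*n^2 - 5*n + 2) - n^3 + 5*n^2 + 22*n + 16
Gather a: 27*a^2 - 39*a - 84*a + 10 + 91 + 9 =27*a^2 - 123*a + 110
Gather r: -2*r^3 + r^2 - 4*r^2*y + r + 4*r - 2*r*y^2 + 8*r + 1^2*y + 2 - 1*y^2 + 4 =-2*r^3 + r^2*(1 - 4*y) + r*(13 - 2*y^2) - y^2 + y + 6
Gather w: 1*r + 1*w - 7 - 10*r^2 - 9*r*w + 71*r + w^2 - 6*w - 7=-10*r^2 + 72*r + w^2 + w*(-9*r - 5) - 14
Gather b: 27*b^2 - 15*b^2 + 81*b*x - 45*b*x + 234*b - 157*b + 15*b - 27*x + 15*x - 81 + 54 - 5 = 12*b^2 + b*(36*x + 92) - 12*x - 32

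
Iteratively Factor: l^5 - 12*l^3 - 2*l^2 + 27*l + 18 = (l - 2)*(l^4 + 2*l^3 - 8*l^2 - 18*l - 9) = (l - 3)*(l - 2)*(l^3 + 5*l^2 + 7*l + 3) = (l - 3)*(l - 2)*(l + 1)*(l^2 + 4*l + 3) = (l - 3)*(l - 2)*(l + 1)^2*(l + 3)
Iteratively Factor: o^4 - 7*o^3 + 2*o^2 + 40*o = (o + 2)*(o^3 - 9*o^2 + 20*o) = (o - 4)*(o + 2)*(o^2 - 5*o) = (o - 5)*(o - 4)*(o + 2)*(o)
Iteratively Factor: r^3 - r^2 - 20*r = (r + 4)*(r^2 - 5*r) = (r - 5)*(r + 4)*(r)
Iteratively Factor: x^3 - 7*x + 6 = (x - 1)*(x^2 + x - 6) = (x - 2)*(x - 1)*(x + 3)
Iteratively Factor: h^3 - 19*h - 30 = (h - 5)*(h^2 + 5*h + 6) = (h - 5)*(h + 3)*(h + 2)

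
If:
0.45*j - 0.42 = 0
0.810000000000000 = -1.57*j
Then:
No Solution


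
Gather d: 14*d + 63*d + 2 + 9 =77*d + 11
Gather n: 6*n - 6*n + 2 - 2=0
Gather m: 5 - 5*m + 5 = 10 - 5*m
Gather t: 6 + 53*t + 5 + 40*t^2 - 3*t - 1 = 40*t^2 + 50*t + 10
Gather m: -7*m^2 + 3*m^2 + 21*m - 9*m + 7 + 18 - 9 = -4*m^2 + 12*m + 16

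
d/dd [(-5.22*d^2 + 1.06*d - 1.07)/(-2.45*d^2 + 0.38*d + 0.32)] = (0.6134*d^2 - 8.5838*d + 0.7458)/(6.0025*d^4 - 1.862*d^3 - 1.4236*d^2 + 0.2432*d + 0.1024)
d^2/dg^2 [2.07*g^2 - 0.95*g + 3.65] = 4.14000000000000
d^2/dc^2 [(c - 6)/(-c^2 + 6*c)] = -2/c^3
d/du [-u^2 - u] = -2*u - 1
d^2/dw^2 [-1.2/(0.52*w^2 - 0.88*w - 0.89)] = (-0.64896*w^2 + 1.09824*w + 1.2*(1.04*w - 0.88)*(2.08*w - 1.76) + 1.11072)/(-0.52*w^2 + 0.88*w + 0.89)^3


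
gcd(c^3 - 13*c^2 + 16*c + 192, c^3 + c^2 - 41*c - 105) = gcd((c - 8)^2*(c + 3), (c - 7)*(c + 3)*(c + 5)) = c + 3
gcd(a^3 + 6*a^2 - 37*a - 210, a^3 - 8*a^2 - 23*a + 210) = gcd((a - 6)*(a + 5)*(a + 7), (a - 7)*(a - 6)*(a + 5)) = a^2 - a - 30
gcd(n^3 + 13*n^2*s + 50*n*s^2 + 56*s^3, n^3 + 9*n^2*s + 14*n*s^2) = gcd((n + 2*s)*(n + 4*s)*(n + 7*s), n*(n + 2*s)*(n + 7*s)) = n^2 + 9*n*s + 14*s^2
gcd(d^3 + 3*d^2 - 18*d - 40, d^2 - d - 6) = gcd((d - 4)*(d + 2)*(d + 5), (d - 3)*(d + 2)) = d + 2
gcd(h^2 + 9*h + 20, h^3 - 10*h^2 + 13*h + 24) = 1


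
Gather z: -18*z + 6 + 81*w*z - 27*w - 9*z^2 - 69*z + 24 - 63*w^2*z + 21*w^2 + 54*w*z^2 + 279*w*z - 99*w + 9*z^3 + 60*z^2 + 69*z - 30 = 21*w^2 - 126*w + 9*z^3 + z^2*(54*w + 51) + z*(-63*w^2 + 360*w - 18)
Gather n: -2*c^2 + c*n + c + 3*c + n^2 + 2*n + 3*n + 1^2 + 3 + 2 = -2*c^2 + 4*c + n^2 + n*(c + 5) + 6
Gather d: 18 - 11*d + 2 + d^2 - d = d^2 - 12*d + 20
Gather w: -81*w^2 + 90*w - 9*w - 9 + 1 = -81*w^2 + 81*w - 8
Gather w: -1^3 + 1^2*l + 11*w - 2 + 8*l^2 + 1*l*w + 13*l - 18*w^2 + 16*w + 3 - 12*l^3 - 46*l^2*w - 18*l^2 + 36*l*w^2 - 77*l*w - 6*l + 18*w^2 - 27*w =-12*l^3 - 10*l^2 + 36*l*w^2 + 8*l + w*(-46*l^2 - 76*l)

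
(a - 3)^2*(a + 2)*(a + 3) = a^4 - a^3 - 15*a^2 + 9*a + 54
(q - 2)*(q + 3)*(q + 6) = q^3 + 7*q^2 - 36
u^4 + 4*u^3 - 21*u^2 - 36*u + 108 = (u - 3)*(u - 2)*(u + 3)*(u + 6)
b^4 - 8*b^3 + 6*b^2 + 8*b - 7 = (b - 7)*(b - 1)^2*(b + 1)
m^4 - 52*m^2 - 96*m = m*(m - 8)*(m + 2)*(m + 6)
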